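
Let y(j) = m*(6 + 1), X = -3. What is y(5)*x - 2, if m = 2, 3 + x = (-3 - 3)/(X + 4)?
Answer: -128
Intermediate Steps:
x = -9 (x = -3 + (-3 - 3)/(-3 + 4) = -3 - 6/1 = -3 - 6*1 = -3 - 6 = -9)
y(j) = 14 (y(j) = 2*(6 + 1) = 2*7 = 14)
y(5)*x - 2 = 14*(-9) - 2 = -126 - 2 = -128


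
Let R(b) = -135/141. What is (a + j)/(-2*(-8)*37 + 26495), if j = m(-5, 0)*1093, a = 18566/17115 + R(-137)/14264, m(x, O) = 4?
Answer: 50176917950993/310797129704040 ≈ 0.16145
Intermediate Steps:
R(b) = -45/47 (R(b) = -135*1/141 = -45/47)
a = 12446024753/11474032920 (a = 18566/17115 - 45/47/14264 = 18566*(1/17115) - 45/47*1/14264 = 18566/17115 - 45/670408 = 12446024753/11474032920 ≈ 1.0847)
j = 4372 (j = 4*1093 = 4372)
(a + j)/(-2*(-8)*37 + 26495) = (12446024753/11474032920 + 4372)/(-2*(-8)*37 + 26495) = 50176917950993/(11474032920*(16*37 + 26495)) = 50176917950993/(11474032920*(592 + 26495)) = (50176917950993/11474032920)/27087 = (50176917950993/11474032920)*(1/27087) = 50176917950993/310797129704040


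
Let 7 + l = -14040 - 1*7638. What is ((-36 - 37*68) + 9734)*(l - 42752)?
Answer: -462786534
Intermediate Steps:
l = -21685 (l = -7 + (-14040 - 1*7638) = -7 + (-14040 - 7638) = -7 - 21678 = -21685)
((-36 - 37*68) + 9734)*(l - 42752) = ((-36 - 37*68) + 9734)*(-21685 - 42752) = ((-36 - 2516) + 9734)*(-64437) = (-2552 + 9734)*(-64437) = 7182*(-64437) = -462786534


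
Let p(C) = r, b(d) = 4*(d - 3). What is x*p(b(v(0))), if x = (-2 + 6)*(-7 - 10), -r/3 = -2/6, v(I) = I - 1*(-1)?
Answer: -68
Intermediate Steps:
v(I) = 1 + I (v(I) = I + 1 = 1 + I)
r = 1 (r = -(-6)/6 = -3*(-1/3) = 1)
b(d) = -12 + 4*d (b(d) = 4*(-3 + d) = -12 + 4*d)
p(C) = 1
x = -68 (x = 4*(-17) = -68)
x*p(b(v(0))) = -68*1 = -68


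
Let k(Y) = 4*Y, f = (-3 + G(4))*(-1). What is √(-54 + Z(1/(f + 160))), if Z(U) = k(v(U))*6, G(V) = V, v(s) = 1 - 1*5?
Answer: 5*I*√6 ≈ 12.247*I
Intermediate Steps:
v(s) = -4 (v(s) = 1 - 5 = -4)
f = -1 (f = (-3 + 4)*(-1) = 1*(-1) = -1)
Z(U) = -96 (Z(U) = (4*(-4))*6 = -16*6 = -96)
√(-54 + Z(1/(f + 160))) = √(-54 - 96) = √(-150) = 5*I*√6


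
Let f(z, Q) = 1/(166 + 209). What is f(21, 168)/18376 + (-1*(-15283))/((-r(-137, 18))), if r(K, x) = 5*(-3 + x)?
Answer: -1404202039/6891000 ≈ -203.77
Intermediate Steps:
r(K, x) = -15 + 5*x
f(z, Q) = 1/375
f(21, 168)/18376 + (-1*(-15283))/((-r(-137, 18))) = (1/375)/18376 + (-1*(-15283))/((-(-15 + 5*18))) = (1/375)*(1/18376) + 15283/((-(-15 + 90))) = 1/6891000 + 15283/((-1*75)) = 1/6891000 + 15283/(-75) = 1/6891000 + 15283*(-1/75) = 1/6891000 - 15283/75 = -1404202039/6891000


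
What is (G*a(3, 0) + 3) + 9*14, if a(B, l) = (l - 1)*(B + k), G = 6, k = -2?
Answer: 123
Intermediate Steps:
a(B, l) = (-1 + l)*(-2 + B) (a(B, l) = (l - 1)*(B - 2) = (-1 + l)*(-2 + B))
(G*a(3, 0) + 3) + 9*14 = (6*(2 - 1*3 - 2*0 + 3*0) + 3) + 9*14 = (6*(2 - 3 + 0 + 0) + 3) + 126 = (6*(-1) + 3) + 126 = (-6 + 3) + 126 = -3 + 126 = 123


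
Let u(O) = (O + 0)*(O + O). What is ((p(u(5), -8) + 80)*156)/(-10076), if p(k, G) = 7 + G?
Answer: -3081/2519 ≈ -1.2231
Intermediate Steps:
u(O) = 2*O² (u(O) = O*(2*O) = 2*O²)
((p(u(5), -8) + 80)*156)/(-10076) = (((7 - 8) + 80)*156)/(-10076) = ((-1 + 80)*156)*(-1/10076) = (79*156)*(-1/10076) = 12324*(-1/10076) = -3081/2519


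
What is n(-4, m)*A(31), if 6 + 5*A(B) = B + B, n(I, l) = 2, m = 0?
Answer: 112/5 ≈ 22.400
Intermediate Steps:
A(B) = -6/5 + 2*B/5 (A(B) = -6/5 + (B + B)/5 = -6/5 + (2*B)/5 = -6/5 + 2*B/5)
n(-4, m)*A(31) = 2*(-6/5 + (⅖)*31) = 2*(-6/5 + 62/5) = 2*(56/5) = 112/5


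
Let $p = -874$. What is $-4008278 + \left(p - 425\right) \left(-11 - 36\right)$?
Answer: $-3947225$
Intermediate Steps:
$-4008278 + \left(p - 425\right) \left(-11 - 36\right) = -4008278 + \left(-874 - 425\right) \left(-11 - 36\right) = -4008278 - 1299 \left(-11 - 36\right) = -4008278 - -61053 = -4008278 + 61053 = -3947225$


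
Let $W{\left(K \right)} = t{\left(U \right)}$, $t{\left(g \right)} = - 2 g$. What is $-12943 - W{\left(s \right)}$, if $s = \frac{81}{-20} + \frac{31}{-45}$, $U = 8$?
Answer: $-12927$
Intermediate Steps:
$s = - \frac{853}{180}$ ($s = 81 \left(- \frac{1}{20}\right) + 31 \left(- \frac{1}{45}\right) = - \frac{81}{20} - \frac{31}{45} = - \frac{853}{180} \approx -4.7389$)
$W{\left(K \right)} = -16$ ($W{\left(K \right)} = \left(-2\right) 8 = -16$)
$-12943 - W{\left(s \right)} = -12943 - -16 = -12943 + 16 = -12927$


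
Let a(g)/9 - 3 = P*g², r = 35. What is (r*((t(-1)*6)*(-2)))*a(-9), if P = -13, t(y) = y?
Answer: -3969000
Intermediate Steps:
a(g) = 27 - 117*g² (a(g) = 27 + 9*(-13*g²) = 27 - 117*g²)
(r*((t(-1)*6)*(-2)))*a(-9) = (35*(-1*6*(-2)))*(27 - 117*(-9)²) = (35*(-6*(-2)))*(27 - 117*81) = (35*12)*(27 - 9477) = 420*(-9450) = -3969000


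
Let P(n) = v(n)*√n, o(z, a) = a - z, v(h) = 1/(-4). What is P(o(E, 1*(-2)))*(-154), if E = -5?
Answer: 77*√3/2 ≈ 66.684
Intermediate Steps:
v(h) = -¼
P(n) = -√n/4
P(o(E, 1*(-2)))*(-154) = -√(1*(-2) - 1*(-5))/4*(-154) = -√(-2 + 5)/4*(-154) = -√3/4*(-154) = 77*√3/2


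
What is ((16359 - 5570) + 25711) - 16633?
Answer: 19867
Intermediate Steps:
((16359 - 5570) + 25711) - 16633 = (10789 + 25711) - 16633 = 36500 - 16633 = 19867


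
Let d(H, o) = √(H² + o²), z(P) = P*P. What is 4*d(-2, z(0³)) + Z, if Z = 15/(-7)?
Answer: 41/7 ≈ 5.8571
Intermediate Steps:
z(P) = P²
Z = -15/7 (Z = 15*(-⅐) = -15/7 ≈ -2.1429)
4*d(-2, z(0³)) + Z = 4*√((-2)² + ((0³)²)²) - 15/7 = 4*√(4 + (0²)²) - 15/7 = 4*√(4 + 0²) - 15/7 = 4*√(4 + 0) - 15/7 = 4*√4 - 15/7 = 4*2 - 15/7 = 8 - 15/7 = 41/7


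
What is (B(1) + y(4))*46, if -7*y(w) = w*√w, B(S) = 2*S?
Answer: 276/7 ≈ 39.429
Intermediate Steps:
y(w) = -w^(3/2)/7 (y(w) = -w*√w/7 = -w^(3/2)/7)
(B(1) + y(4))*46 = (2*1 - 4^(3/2)/7)*46 = (2 - ⅐*8)*46 = (2 - 8/7)*46 = (6/7)*46 = 276/7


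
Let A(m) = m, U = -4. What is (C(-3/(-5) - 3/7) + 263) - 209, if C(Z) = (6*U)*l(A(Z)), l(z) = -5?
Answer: 174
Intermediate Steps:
C(Z) = 120 (C(Z) = (6*(-4))*(-5) = -24*(-5) = 120)
(C(-3/(-5) - 3/7) + 263) - 209 = (120 + 263) - 209 = 383 - 209 = 174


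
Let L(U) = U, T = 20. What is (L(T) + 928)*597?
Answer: 565956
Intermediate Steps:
(L(T) + 928)*597 = (20 + 928)*597 = 948*597 = 565956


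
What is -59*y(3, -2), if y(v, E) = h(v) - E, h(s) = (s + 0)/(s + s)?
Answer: -295/2 ≈ -147.50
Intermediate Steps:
h(s) = ½ (h(s) = s/((2*s)) = s*(1/(2*s)) = ½)
y(v, E) = ½ - E
-59*y(3, -2) = -59*(½ - 1*(-2)) = -59*(½ + 2) = -59*5/2 = -295/2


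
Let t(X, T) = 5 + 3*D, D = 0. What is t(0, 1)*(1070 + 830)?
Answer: 9500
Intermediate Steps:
t(X, T) = 5 (t(X, T) = 5 + 3*0 = 5 + 0 = 5)
t(0, 1)*(1070 + 830) = 5*(1070 + 830) = 5*1900 = 9500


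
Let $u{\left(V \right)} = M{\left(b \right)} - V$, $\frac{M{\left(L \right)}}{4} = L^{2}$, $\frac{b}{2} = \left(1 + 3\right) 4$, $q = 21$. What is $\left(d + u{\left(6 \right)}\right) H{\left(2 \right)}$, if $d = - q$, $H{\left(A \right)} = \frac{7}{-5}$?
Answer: $- \frac{28483}{5} \approx -5696.6$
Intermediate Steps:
$H{\left(A \right)} = - \frac{7}{5}$ ($H{\left(A \right)} = 7 \left(- \frac{1}{5}\right) = - \frac{7}{5}$)
$d = -21$ ($d = \left(-1\right) 21 = -21$)
$b = 32$ ($b = 2 \left(1 + 3\right) 4 = 2 \cdot 4 \cdot 4 = 2 \cdot 16 = 32$)
$M{\left(L \right)} = 4 L^{2}$
$u{\left(V \right)} = 4096 - V$ ($u{\left(V \right)} = 4 \cdot 32^{2} - V = 4 \cdot 1024 - V = 4096 - V$)
$\left(d + u{\left(6 \right)}\right) H{\left(2 \right)} = \left(-21 + \left(4096 - 6\right)\right) \left(- \frac{7}{5}\right) = \left(-21 + 4090\right) \left(- \frac{7}{5}\right) = 4069 \left(- \frac{7}{5}\right) = - \frac{28483}{5}$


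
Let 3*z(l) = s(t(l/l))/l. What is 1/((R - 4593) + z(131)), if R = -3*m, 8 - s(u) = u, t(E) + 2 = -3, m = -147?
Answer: -393/1631723 ≈ -0.00024085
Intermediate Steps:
t(E) = -5 (t(E) = -2 - 3 = -5)
s(u) = 8 - u
R = 441 (R = -3*(-147) = 441)
z(l) = 13/(3*l) (z(l) = ((8 - 1*(-5))/l)/3 = ((8 + 5)/l)/3 = (13/l)/3 = 13/(3*l))
1/((R - 4593) + z(131)) = 1/((441 - 4593) + (13/3)/131) = 1/(-4152 + (13/3)*(1/131)) = 1/(-4152 + 13/393) = 1/(-1631723/393) = -393/1631723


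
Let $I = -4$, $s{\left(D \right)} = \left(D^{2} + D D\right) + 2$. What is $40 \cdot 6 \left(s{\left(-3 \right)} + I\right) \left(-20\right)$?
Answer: $-76800$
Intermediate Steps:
$s{\left(D \right)} = 2 + 2 D^{2}$ ($s{\left(D \right)} = \left(D^{2} + D^{2}\right) + 2 = 2 D^{2} + 2 = 2 + 2 D^{2}$)
$40 \cdot 6 \left(s{\left(-3 \right)} + I\right) \left(-20\right) = 40 \cdot 6 \left(\left(2 + 2 \left(-3\right)^{2}\right) - 4\right) \left(-20\right) = 40 \cdot 6 \left(\left(2 + 2 \cdot 9\right) - 4\right) \left(-20\right) = 40 \cdot 6 \left(\left(2 + 18\right) - 4\right) \left(-20\right) = 40 \cdot 6 \left(20 - 4\right) \left(-20\right) = 40 \cdot 6 \cdot 16 \left(-20\right) = 40 \cdot 96 \left(-20\right) = 3840 \left(-20\right) = -76800$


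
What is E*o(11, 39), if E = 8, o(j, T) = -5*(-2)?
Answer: 80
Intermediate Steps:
o(j, T) = 10
E*o(11, 39) = 8*10 = 80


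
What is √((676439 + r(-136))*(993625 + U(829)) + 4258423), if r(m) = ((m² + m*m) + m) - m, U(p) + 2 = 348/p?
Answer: 2*√121793882328505407/829 ≈ 8.4195e+5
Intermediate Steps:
U(p) = -2 + 348/p
r(m) = 2*m² (r(m) = ((m² + m²) + m) - m = (2*m² + m) - m = (m + 2*m²) - m = 2*m²)
√((676439 + r(-136))*(993625 + U(829)) + 4258423) = √((676439 + 2*(-136)²)*(993625 + (-2 + 348/829)) + 4258423) = √((676439 + 2*18496)*(993625 + (-2 + 348*(1/829))) + 4258423) = √((676439 + 36992)*(993625 + (-2 + 348/829)) + 4258423) = √(713431*(993625 - 1310/829) + 4258423) = √(713431*(823713815/829) + 4258423) = √(587662970749265/829 + 4258423) = √(587666500981932/829) = 2*√121793882328505407/829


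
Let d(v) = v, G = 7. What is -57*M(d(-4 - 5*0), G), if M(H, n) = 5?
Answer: -285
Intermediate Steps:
-57*M(d(-4 - 5*0), G) = -57*5 = -285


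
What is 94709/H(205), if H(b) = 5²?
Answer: 94709/25 ≈ 3788.4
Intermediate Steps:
H(b) = 25
94709/H(205) = 94709/25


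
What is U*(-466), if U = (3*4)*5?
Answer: -27960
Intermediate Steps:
U = 60 (U = 12*5 = 60)
U*(-466) = 60*(-466) = -27960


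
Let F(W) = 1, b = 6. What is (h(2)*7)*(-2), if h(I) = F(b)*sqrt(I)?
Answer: -14*sqrt(2) ≈ -19.799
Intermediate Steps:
h(I) = sqrt(I) (h(I) = 1*sqrt(I) = sqrt(I))
(h(2)*7)*(-2) = (sqrt(2)*7)*(-2) = (7*sqrt(2))*(-2) = -14*sqrt(2)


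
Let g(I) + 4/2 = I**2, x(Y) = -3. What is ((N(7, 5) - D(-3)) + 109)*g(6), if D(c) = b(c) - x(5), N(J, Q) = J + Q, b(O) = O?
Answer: 4114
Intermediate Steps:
D(c) = 3 + c (D(c) = c - 1*(-3) = c + 3 = 3 + c)
g(I) = -2 + I**2
((N(7, 5) - D(-3)) + 109)*g(6) = (((7 + 5) - (3 - 3)) + 109)*(-2 + 6**2) = ((12 - 1*0) + 109)*(-2 + 36) = ((12 + 0) + 109)*34 = (12 + 109)*34 = 121*34 = 4114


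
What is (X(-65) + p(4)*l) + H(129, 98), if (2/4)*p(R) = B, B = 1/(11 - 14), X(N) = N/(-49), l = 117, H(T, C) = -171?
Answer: -12136/49 ≈ -247.67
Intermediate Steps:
X(N) = -N/49 (X(N) = N*(-1/49) = -N/49)
B = -1/3 (B = 1/(-3) = -1/3 ≈ -0.33333)
p(R) = -2/3 (p(R) = 2*(-1/3) = -2/3)
(X(-65) + p(4)*l) + H(129, 98) = (-1/49*(-65) - 2/3*117) - 171 = (65/49 - 78) - 171 = -3757/49 - 171 = -12136/49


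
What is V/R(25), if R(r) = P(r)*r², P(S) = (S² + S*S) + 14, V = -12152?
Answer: -1519/98750 ≈ -0.015382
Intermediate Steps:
P(S) = 14 + 2*S² (P(S) = (S² + S²) + 14 = 2*S² + 14 = 14 + 2*S²)
R(r) = r²*(14 + 2*r²) (R(r) = (14 + 2*r²)*r² = r²*(14 + 2*r²))
V/R(25) = -12152*1/(1250*(7 + 25²)) = -12152*1/(1250*(7 + 625)) = -12152/(2*625*632) = -12152/790000 = -12152*1/790000 = -1519/98750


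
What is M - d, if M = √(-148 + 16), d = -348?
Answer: 348 + 2*I*√33 ≈ 348.0 + 11.489*I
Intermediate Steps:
M = 2*I*√33 (M = √(-132) = 2*I*√33 ≈ 11.489*I)
M - d = 2*I*√33 - 1*(-348) = 2*I*√33 + 348 = 348 + 2*I*√33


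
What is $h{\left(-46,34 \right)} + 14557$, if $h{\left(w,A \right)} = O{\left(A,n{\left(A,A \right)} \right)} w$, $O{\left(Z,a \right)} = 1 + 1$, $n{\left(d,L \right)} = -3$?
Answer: $14465$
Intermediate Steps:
$O{\left(Z,a \right)} = 2$
$h{\left(w,A \right)} = 2 w$
$h{\left(-46,34 \right)} + 14557 = 2 \left(-46\right) + 14557 = -92 + 14557 = 14465$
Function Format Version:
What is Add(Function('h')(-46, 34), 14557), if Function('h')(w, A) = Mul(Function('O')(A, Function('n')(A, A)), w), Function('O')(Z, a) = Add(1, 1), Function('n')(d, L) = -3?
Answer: 14465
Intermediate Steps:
Function('O')(Z, a) = 2
Function('h')(w, A) = Mul(2, w)
Add(Function('h')(-46, 34), 14557) = Add(Mul(2, -46), 14557) = Add(-92, 14557) = 14465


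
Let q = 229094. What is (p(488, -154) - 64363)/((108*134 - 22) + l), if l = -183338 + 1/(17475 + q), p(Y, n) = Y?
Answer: 15749594875/41642545271 ≈ 0.37821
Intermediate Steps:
l = -45205467321/246569 (l = -183338 + 1/(17475 + 229094) = -183338 + 1/246569 = -45205467321/246569 ≈ -1.8334e+5)
(p(488, -154) - 64363)/((108*134 - 22) + l) = (488 - 64363)/((108*134 - 22) - 45205467321/246569) = -63875/((14472 - 22) - 45205467321/246569) = -63875/(14450 - 45205467321/246569) = -63875/(-41642545271/246569) = -63875*(-246569/41642545271) = 15749594875/41642545271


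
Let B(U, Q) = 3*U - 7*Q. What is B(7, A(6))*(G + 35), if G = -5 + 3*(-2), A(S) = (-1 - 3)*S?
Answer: 4536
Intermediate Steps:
A(S) = -4*S
B(U, Q) = -7*Q + 3*U
G = -11 (G = -5 - 6 = -11)
B(7, A(6))*(G + 35) = (-(-28)*6 + 3*7)*(-11 + 35) = (-7*(-24) + 21)*24 = (168 + 21)*24 = 189*24 = 4536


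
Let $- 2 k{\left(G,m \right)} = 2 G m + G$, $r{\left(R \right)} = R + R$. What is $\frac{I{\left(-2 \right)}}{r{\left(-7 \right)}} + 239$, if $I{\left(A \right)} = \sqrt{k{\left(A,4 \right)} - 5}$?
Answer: $\frac{1672}{7} \approx 238.86$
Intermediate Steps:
$r{\left(R \right)} = 2 R$
$k{\left(G,m \right)} = - \frac{G}{2} - G m$ ($k{\left(G,m \right)} = - \frac{2 G m + G}{2} = - \frac{G + 2 G m}{2} = - \frac{G}{2} - G m$)
$I{\left(A \right)} = \sqrt{-5 - \frac{9 A}{2}}$ ($I{\left(A \right)} = \sqrt{- A \left(\frac{1}{2} + 4\right) - 5} = \sqrt{\left(-1\right) A \frac{9}{2} - 5} = \sqrt{- \frac{9 A}{2} - 5} = \sqrt{-5 - \frac{9 A}{2}}$)
$\frac{I{\left(-2 \right)}}{r{\left(-7 \right)}} + 239 = \frac{\frac{1}{2} \sqrt{-20 - -36}}{2 \left(-7\right)} + 239 = \frac{\frac{1}{2} \sqrt{-20 + 36}}{-14} + 239 = \frac{\sqrt{16}}{2} \left(- \frac{1}{14}\right) + 239 = \frac{1}{2} \cdot 4 \left(- \frac{1}{14}\right) + 239 = 2 \left(- \frac{1}{14}\right) + 239 = - \frac{1}{7} + 239 = \frac{1672}{7}$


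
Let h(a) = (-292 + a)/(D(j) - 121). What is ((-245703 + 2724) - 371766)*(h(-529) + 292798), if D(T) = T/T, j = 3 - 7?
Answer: -1440002499123/8 ≈ -1.8000e+11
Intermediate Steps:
j = -4
D(T) = 1
h(a) = 73/30 - a/120 (h(a) = (-292 + a)/(1 - 121) = (-292 + a)/(-120) = (-292 + a)*(-1/120) = 73/30 - a/120)
((-245703 + 2724) - 371766)*(h(-529) + 292798) = ((-245703 + 2724) - 371766)*((73/30 - 1/120*(-529)) + 292798) = (-242979 - 371766)*((73/30 + 529/120) + 292798) = -614745*(821/120 + 292798) = -614745*35136581/120 = -1440002499123/8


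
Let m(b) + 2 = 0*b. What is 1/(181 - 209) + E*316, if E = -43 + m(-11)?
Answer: -398161/28 ≈ -14220.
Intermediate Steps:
m(b) = -2 (m(b) = -2 + 0*b = -2 + 0 = -2)
E = -45 (E = -43 - 2 = -45)
1/(181 - 209) + E*316 = 1/(181 - 209) - 45*316 = 1/(-28) - 14220 = -1/28 - 14220 = -398161/28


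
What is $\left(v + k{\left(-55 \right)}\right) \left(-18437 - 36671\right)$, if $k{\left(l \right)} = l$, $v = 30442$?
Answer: $-1674566796$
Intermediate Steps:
$\left(v + k{\left(-55 \right)}\right) \left(-18437 - 36671\right) = \left(30442 - 55\right) \left(-18437 - 36671\right) = 30387 \left(-55108\right) = -1674566796$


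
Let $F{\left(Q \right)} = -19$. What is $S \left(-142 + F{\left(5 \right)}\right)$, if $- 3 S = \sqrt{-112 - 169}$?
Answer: $\frac{161 i \sqrt{281}}{3} \approx 899.62 i$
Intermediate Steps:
$S = - \frac{i \sqrt{281}}{3}$ ($S = - \frac{\sqrt{-112 - 169}}{3} = - \frac{\sqrt{-281}}{3} = - \frac{i \sqrt{281}}{3} \approx - 5.5877 i$)
$S \left(-142 + F{\left(5 \right)}\right) = - \frac{i \sqrt{281}}{3} \left(-142 - 19\right) = - \frac{i \sqrt{281}}{3} \left(-161\right) = \frac{161 i \sqrt{281}}{3}$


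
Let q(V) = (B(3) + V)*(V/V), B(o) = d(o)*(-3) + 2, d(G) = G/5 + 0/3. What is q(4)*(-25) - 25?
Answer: -130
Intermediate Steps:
d(G) = G/5 (d(G) = G*(⅕) + 0*(⅓) = G/5 + 0 = G/5)
B(o) = 2 - 3*o/5 (B(o) = (o/5)*(-3) + 2 = -3*o/5 + 2 = 2 - 3*o/5)
q(V) = ⅕ + V (q(V) = ((2 - ⅗*3) + V)*(V/V) = ((2 - 9/5) + V)*1 = (⅕ + V)*1 = ⅕ + V)
q(4)*(-25) - 25 = (⅕ + 4)*(-25) - 25 = (21/5)*(-25) - 25 = -105 - 25 = -130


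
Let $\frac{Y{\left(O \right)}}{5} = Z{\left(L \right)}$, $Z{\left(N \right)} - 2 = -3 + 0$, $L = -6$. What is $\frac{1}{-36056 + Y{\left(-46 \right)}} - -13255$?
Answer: $\frac{477988554}{36061} \approx 13255.0$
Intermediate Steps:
$Z{\left(N \right)} = -1$ ($Z{\left(N \right)} = 2 + \left(-3 + 0\right) = 2 - 3 = -1$)
$Y{\left(O \right)} = -5$ ($Y{\left(O \right)} = 5 \left(-1\right) = -5$)
$\frac{1}{-36056 + Y{\left(-46 \right)}} - -13255 = \frac{1}{-36056 - 5} - -13255 = \frac{1}{-36061} + 13255 = - \frac{1}{36061} + 13255 = \frac{477988554}{36061}$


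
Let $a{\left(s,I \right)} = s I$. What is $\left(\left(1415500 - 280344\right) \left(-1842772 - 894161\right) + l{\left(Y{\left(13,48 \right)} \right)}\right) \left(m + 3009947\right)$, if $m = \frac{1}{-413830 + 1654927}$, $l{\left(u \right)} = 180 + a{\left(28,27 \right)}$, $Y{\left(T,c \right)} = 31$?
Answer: $- \frac{3868682014964202200439440}{413699} \approx -9.3514 \cdot 10^{18}$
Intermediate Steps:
$a{\left(s,I \right)} = I s$
$l{\left(u \right)} = 936$ ($l{\left(u \right)} = 180 + 27 \cdot 28 = 180 + 756 = 936$)
$m = \frac{1}{1241097} \approx 8.0574 \cdot 10^{-7}$
$\left(\left(1415500 - 280344\right) \left(-1842772 - 894161\right) + l{\left(Y{\left(13,48 \right)} \right)}\right) \left(m + 3009947\right) = \left(\left(1415500 - 280344\right) \left(-1842772 - 894161\right) + 936\right) \left(\frac{1}{1241097} + 3009947\right) = \left(1135156 \left(-2736933\right) + 936\right) \frac{3735636191860}{1241097} = \left(-3106845916548 + 936\right) \frac{3735636191860}{1241097} = \left(-3106845915612\right) \frac{3735636191860}{1241097} = - \frac{3868682014964202200439440}{413699}$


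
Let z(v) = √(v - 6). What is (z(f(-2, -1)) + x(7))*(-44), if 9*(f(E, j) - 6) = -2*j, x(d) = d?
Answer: -308 - 44*√2/3 ≈ -328.74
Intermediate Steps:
f(E, j) = 6 - 2*j/9 (f(E, j) = 6 + (-2*j)/9 = 6 - 2*j/9)
z(v) = √(-6 + v)
(z(f(-2, -1)) + x(7))*(-44) = (√(-6 + (6 - 2/9*(-1))) + 7)*(-44) = (√(-6 + (6 + 2/9)) + 7)*(-44) = (√(-6 + 56/9) + 7)*(-44) = (√(2/9) + 7)*(-44) = (√2/3 + 7)*(-44) = (7 + √2/3)*(-44) = -308 - 44*√2/3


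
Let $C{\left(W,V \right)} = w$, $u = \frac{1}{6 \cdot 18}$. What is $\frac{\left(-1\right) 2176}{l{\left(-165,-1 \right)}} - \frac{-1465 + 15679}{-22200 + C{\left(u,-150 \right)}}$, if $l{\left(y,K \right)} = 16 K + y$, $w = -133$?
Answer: $\frac{2224754}{175751} \approx 12.659$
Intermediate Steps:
$u = \frac{1}{108} \approx 0.0092593$
$l{\left(y,K \right)} = y + 16 K$
$C{\left(W,V \right)} = -133$
$\frac{\left(-1\right) 2176}{l{\left(-165,-1 \right)}} - \frac{-1465 + 15679}{-22200 + C{\left(u,-150 \right)}} = \frac{\left(-1\right) 2176}{-165 + 16 \left(-1\right)} - \frac{-1465 + 15679}{-22200 - 133} = - \frac{2176}{-165 - 16} - \frac{14214}{-22333} = - \frac{2176}{-181} - 14214 \left(- \frac{1}{22333}\right) = \left(-2176\right) \left(- \frac{1}{181}\right) - - \frac{618}{971} = \frac{2176}{181} + \frac{618}{971} = \frac{2224754}{175751}$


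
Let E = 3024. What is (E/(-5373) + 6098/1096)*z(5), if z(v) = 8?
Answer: 1090750/27263 ≈ 40.008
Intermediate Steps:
(E/(-5373) + 6098/1096)*z(5) = (3024/(-5373) + 6098/1096)*8 = (3024*(-1/5373) + 6098*(1/1096))*8 = (-112/199 + 3049/548)*8 = (545375/109052)*8 = 1090750/27263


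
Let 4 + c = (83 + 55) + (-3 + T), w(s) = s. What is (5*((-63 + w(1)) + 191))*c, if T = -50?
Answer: 52245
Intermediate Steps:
c = 81 (c = -4 + ((83 + 55) + (-3 - 50)) = -4 + (138 - 53) = -4 + 85 = 81)
(5*((-63 + w(1)) + 191))*c = (5*((-63 + 1) + 191))*81 = (5*(-62 + 191))*81 = (5*129)*81 = 645*81 = 52245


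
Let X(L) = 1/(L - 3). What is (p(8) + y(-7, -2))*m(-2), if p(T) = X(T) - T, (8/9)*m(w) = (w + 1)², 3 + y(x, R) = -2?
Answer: -72/5 ≈ -14.400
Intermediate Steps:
y(x, R) = -5 (y(x, R) = -3 - 2 = -5)
X(L) = 1/(-3 + L)
m(w) = 9*(1 + w)²/8 (m(w) = 9*(w + 1)²/8 = 9*(1 + w)²/8)
p(T) = 1/(-3 + T) - T
(p(8) + y(-7, -2))*m(-2) = ((1 - 1*8*(-3 + 8))/(-3 + 8) - 5)*(9*(1 - 2)²/8) = ((1 - 1*8*5)/5 - 5)*((9/8)*(-1)²) = ((1 - 40)/5 - 5)*((9/8)*1) = ((⅕)*(-39) - 5)*(9/8) = (-39/5 - 5)*(9/8) = -64/5*9/8 = -72/5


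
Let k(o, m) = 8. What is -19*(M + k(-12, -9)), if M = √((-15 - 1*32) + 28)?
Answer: -152 - 19*I*√19 ≈ -152.0 - 82.819*I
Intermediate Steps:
M = I*√19 (M = √((-15 - 32) + 28) = √(-47 + 28) = √(-19) = I*√19 ≈ 4.3589*I)
-19*(M + k(-12, -9)) = -19*(I*√19 + 8) = -19*(8 + I*√19) = -152 - 19*I*√19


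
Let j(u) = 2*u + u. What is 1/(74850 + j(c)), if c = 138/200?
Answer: 100/7485207 ≈ 1.3360e-5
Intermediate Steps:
c = 69/100 (c = 138*(1/200) = 69/100 ≈ 0.69000)
j(u) = 3*u
1/(74850 + j(c)) = 1/(74850 + 3*(69/100)) = 1/(74850 + 207/100) = 1/(7485207/100) = 100/7485207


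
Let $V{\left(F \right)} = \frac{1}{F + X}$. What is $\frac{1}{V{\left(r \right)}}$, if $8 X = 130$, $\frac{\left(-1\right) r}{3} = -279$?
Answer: $\frac{3413}{4} \approx 853.25$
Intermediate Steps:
$r = 837$ ($r = \left(-3\right) \left(-279\right) = 837$)
$X = \frac{65}{4}$ ($X = \frac{1}{8} \cdot 130 = \frac{65}{4} \approx 16.25$)
$V{\left(F \right)} = \frac{1}{\frac{65}{4} + F}$ ($V{\left(F \right)} = \frac{1}{F + \frac{65}{4}} = \frac{1}{\frac{65}{4} + F}$)
$\frac{1}{V{\left(r \right)}} = \frac{1}{4 \frac{1}{65 + 4 \cdot 837}} = \frac{1}{4 \frac{1}{65 + 3348}} = \frac{1}{4 \cdot \frac{1}{3413}} = \frac{1}{\frac{4}{3413}} = \frac{3413}{4}$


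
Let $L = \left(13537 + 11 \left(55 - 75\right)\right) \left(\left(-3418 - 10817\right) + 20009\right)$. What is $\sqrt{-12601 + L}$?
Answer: $\sqrt{76879757} \approx 8768.1$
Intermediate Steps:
$L = 76892358$ ($L = \left(13537 + 11 \left(-20\right)\right) \left(-14235 + 20009\right) = \left(13537 - 220\right) 5774 = 13317 \cdot 5774 = 76892358$)
$\sqrt{-12601 + L} = \sqrt{-12601 + 76892358} = \sqrt{76879757}$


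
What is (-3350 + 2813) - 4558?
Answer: -5095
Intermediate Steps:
(-3350 + 2813) - 4558 = -537 - 4558 = -5095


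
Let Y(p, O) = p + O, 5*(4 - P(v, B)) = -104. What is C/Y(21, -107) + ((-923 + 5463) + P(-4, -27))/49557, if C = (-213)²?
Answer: -3746598267/7103170 ≈ -527.45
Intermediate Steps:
P(v, B) = 124/5 (P(v, B) = 4 - ⅕*(-104) = 4 + 104/5 = 124/5)
Y(p, O) = O + p
C = 45369
C/Y(21, -107) + ((-923 + 5463) + P(-4, -27))/49557 = 45369/(-107 + 21) + ((-923 + 5463) + 124/5)/49557 = 45369/(-86) + (4540 + 124/5)*(1/49557) = 45369*(-1/86) + (22824/5)*(1/49557) = -45369/86 + 7608/82595 = -3746598267/7103170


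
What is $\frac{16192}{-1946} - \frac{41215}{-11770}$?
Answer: $- \frac{11037545}{2290442} \approx -4.819$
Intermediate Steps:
$\frac{16192}{-1946} - \frac{41215}{-11770} = 16192 \left(- \frac{1}{1946}\right) - - \frac{8243}{2354} = - \frac{8096}{973} + \frac{8243}{2354} = - \frac{11037545}{2290442}$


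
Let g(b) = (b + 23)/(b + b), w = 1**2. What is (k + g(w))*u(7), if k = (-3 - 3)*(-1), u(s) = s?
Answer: 126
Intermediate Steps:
w = 1
g(b) = (23 + b)/(2*b) (g(b) = (23 + b)/((2*b)) = (23 + b)*(1/(2*b)) = (23 + b)/(2*b))
k = 6 (k = -6*(-1) = 6)
(k + g(w))*u(7) = (6 + (1/2)*(23 + 1)/1)*7 = (6 + (1/2)*1*24)*7 = (6 + 12)*7 = 18*7 = 126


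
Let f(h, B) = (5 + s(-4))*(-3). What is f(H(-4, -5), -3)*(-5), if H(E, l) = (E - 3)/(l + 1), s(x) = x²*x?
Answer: -885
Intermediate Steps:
s(x) = x³
H(E, l) = (-3 + E)/(1 + l)
f(h, B) = 177 (f(h, B) = (5 + (-4)³)*(-3) = (5 - 64)*(-3) = -59*(-3) = 177)
f(H(-4, -5), -3)*(-5) = 177*(-5) = -885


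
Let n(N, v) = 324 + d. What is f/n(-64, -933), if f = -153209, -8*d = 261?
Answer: -175096/333 ≈ -525.81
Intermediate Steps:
d = -261/8 (d = -⅛*261 = -261/8 ≈ -32.625)
n(N, v) = 2331/8 (n(N, v) = 324 - 261/8 = 2331/8)
f/n(-64, -933) = -153209/2331/8 = -153209*8/2331 = -175096/333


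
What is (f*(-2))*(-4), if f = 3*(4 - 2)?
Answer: 48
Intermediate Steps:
f = 6 (f = 3*2 = 6)
(f*(-2))*(-4) = (6*(-2))*(-4) = -12*(-4) = 48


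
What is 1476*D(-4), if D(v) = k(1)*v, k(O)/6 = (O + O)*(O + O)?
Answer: -141696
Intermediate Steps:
k(O) = 24*O² (k(O) = 6*((O + O)*(O + O)) = 6*((2*O)*(2*O)) = 6*(4*O²) = 24*O²)
D(v) = 24*v (D(v) = (24*1²)*v = (24*1)*v = 24*v)
1476*D(-4) = 1476*(24*(-4)) = 1476*(-96) = -141696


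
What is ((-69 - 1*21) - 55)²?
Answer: 21025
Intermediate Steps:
((-69 - 1*21) - 55)² = ((-69 - 21) - 55)² = (-90 - 55)² = (-145)² = 21025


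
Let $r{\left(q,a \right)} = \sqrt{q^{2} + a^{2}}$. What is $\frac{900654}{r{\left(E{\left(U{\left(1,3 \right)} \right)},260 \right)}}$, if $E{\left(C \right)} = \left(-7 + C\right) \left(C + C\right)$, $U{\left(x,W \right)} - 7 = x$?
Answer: $\frac{450327 \sqrt{4241}}{8482} \approx 3457.5$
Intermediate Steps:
$U{\left(x,W \right)} = 7 + x$
$E{\left(C \right)} = 2 C \left(-7 + C\right)$ ($E{\left(C \right)} = \left(-7 + C\right) 2 C = 2 C \left(-7 + C\right)$)
$r{\left(q,a \right)} = \sqrt{a^{2} + q^{2}}$
$\frac{900654}{r{\left(E{\left(U{\left(1,3 \right)} \right)},260 \right)}} = \frac{900654}{\sqrt{260^{2} + \left(2 \left(7 + 1\right) \left(-7 + \left(7 + 1\right)\right)\right)^{2}}} = \frac{900654}{\sqrt{67600 + \left(2 \cdot 8 \left(-7 + 8\right)\right)^{2}}} = \frac{900654}{\sqrt{67600 + \left(2 \cdot 8 \cdot 1\right)^{2}}} = \frac{900654}{\sqrt{67600 + 16^{2}}} = \frac{900654}{\sqrt{67600 + 256}} = \frac{900654}{\sqrt{67856}} = \frac{900654}{4 \sqrt{4241}} = 900654 \frac{\sqrt{4241}}{16964} = \frac{450327 \sqrt{4241}}{8482}$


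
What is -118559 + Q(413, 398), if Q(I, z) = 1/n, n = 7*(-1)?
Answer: -829914/7 ≈ -1.1856e+5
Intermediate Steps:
n = -7
Q(I, z) = -1/7 (Q(I, z) = 1/(-7) = -1/7)
-118559 + Q(413, 398) = -118559 - 1/7 = -829914/7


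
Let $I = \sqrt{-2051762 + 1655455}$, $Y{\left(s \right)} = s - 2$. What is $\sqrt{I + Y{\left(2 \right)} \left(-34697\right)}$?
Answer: $\sqrt[4]{396307} \sqrt{i} \approx 17.742 + 17.742 i$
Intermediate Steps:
$Y{\left(s \right)} = -2 + s$
$I = i \sqrt{396307}$ ($I = \sqrt{-396307} = i \sqrt{396307} \approx 629.53 i$)
$\sqrt{I + Y{\left(2 \right)} \left(-34697\right)} = \sqrt{i \sqrt{396307} + \left(-2 + 2\right) \left(-34697\right)} = \sqrt{i \sqrt{396307} + 0 \left(-34697\right)} = \sqrt{i \sqrt{396307} + 0} = \sqrt{i \sqrt{396307}} = \sqrt[4]{396307} \sqrt{i}$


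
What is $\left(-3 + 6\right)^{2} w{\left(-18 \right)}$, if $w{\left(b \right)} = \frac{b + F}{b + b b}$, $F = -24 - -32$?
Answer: $- \frac{5}{17} \approx -0.29412$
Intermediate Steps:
$F = 8$ ($F = -24 + 32 = 8$)
$w{\left(b \right)} = \frac{8 + b}{b + b^{2}}$ ($w{\left(b \right)} = \frac{b + 8}{b + b b} = \frac{8 + b}{b + b^{2}}$)
$\left(-3 + 6\right)^{2} w{\left(-18 \right)} = \left(-3 + 6\right)^{2} \frac{8 - 18}{\left(-18\right) \left(1 - 18\right)} = 3^{2} \left(\left(- \frac{1}{18}\right) \frac{1}{-17} \left(-10\right)\right) = 9 \left(\left(- \frac{1}{18}\right) \left(- \frac{1}{17}\right) \left(-10\right)\right) = 9 \left(- \frac{5}{153}\right) = - \frac{5}{17}$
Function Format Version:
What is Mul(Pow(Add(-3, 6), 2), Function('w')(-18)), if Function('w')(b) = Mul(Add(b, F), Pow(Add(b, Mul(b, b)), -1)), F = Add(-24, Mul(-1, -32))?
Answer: Rational(-5, 17) ≈ -0.29412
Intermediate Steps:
F = 8 (F = Add(-24, 32) = 8)
Function('w')(b) = Mul(Pow(Add(b, Pow(b, 2)), -1), Add(8, b)) (Function('w')(b) = Mul(Add(b, 8), Pow(Add(b, Mul(b, b)), -1)) = Mul(Add(8, b), Pow(Add(b, Pow(b, 2)), -1)) = Mul(Pow(Add(b, Pow(b, 2)), -1), Add(8, b)))
Mul(Pow(Add(-3, 6), 2), Function('w')(-18)) = Mul(Pow(Add(-3, 6), 2), Mul(Pow(-18, -1), Pow(Add(1, -18), -1), Add(8, -18))) = Mul(Pow(3, 2), Mul(Rational(-1, 18), Pow(-17, -1), -10)) = Mul(9, Mul(Rational(-1, 18), Rational(-1, 17), -10)) = Mul(9, Rational(-5, 153)) = Rational(-5, 17)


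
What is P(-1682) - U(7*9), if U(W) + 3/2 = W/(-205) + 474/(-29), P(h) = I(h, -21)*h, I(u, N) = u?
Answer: 33638500189/11890 ≈ 2.8291e+6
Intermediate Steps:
P(h) = h**2 (P(h) = h*h = h**2)
U(W) = -1035/58 - W/205 (U(W) = -3/2 + (W/(-205) + 474/(-29)) = -3/2 + (W*(-1/205) + 474*(-1/29)) = -3/2 + (-W/205 - 474/29) = -3/2 + (-474/29 - W/205) = -1035/58 - W/205)
P(-1682) - U(7*9) = (-1682)**2 - (-1035/58 - 7*9/205) = 2829124 - (-1035/58 - 1/205*63) = 2829124 - (-1035/58 - 63/205) = 2829124 - 1*(-215829/11890) = 2829124 + 215829/11890 = 33638500189/11890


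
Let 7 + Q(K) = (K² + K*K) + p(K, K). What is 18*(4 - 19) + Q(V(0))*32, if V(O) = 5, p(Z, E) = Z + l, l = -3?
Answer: 1170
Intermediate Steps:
p(Z, E) = -3 + Z (p(Z, E) = Z - 3 = -3 + Z)
Q(K) = -10 + K + 2*K² (Q(K) = -7 + ((K² + K*K) + (-3 + K)) = -7 + ((K² + K²) + (-3 + K)) = -7 + (2*K² + (-3 + K)) = -7 + (-3 + K + 2*K²) = -10 + K + 2*K²)
18*(4 - 19) + Q(V(0))*32 = 18*(4 - 19) + (-10 + 5 + 2*5²)*32 = 18*(-15) + (-10 + 5 + 2*25)*32 = -270 + (-10 + 5 + 50)*32 = -270 + 45*32 = -270 + 1440 = 1170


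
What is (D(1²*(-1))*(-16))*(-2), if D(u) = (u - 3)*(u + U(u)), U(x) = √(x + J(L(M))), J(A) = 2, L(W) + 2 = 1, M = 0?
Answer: 0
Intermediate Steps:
L(W) = -1 (L(W) = -2 + 1 = -1)
U(x) = √(2 + x) (U(x) = √(x + 2) = √(2 + x))
D(u) = (-3 + u)*(u + √(2 + u)) (D(u) = (u - 3)*(u + √(2 + u)) = (-3 + u)*(u + √(2 + u)))
(D(1²*(-1))*(-16))*(-2) = (((1²*(-1))² - 3*1²*(-1) - 3*√(2 + 1²*(-1)) + (1²*(-1))*√(2 + 1²*(-1)))*(-16))*(-2) = (((1*(-1))² - 3*(-1) - 3*√(2 + 1*(-1)) + (1*(-1))*√(2 + 1*(-1)))*(-16))*(-2) = (((-1)² - 3*(-1) - 3*√(2 - 1) - √(2 - 1))*(-16))*(-2) = ((1 + 3 - 3*√1 - √1)*(-16))*(-2) = ((1 + 3 - 3*1 - 1*1)*(-16))*(-2) = ((1 + 3 - 3 - 1)*(-16))*(-2) = (0*(-16))*(-2) = 0*(-2) = 0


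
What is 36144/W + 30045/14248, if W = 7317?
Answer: 81646553/11583624 ≈ 7.0484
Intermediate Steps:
36144/W + 30045/14248 = 36144/7317 + 30045/14248 = 36144*(1/7317) + 30045*(1/14248) = 4016/813 + 30045/14248 = 81646553/11583624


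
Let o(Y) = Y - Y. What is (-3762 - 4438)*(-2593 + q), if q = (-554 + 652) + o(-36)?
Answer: 20459000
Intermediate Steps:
o(Y) = 0
q = 98 (q = (-554 + 652) + 0 = 98 + 0 = 98)
(-3762 - 4438)*(-2593 + q) = (-3762 - 4438)*(-2593 + 98) = -8200*(-2495) = 20459000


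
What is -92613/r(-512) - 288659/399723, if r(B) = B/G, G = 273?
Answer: 10106188318919/204658176 ≈ 49381.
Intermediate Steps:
r(B) = B/273
-92613/r(-512) - 288659/399723 = -92613/((1/273)*(-512)) - 288659/399723 = -92613/(-512/273) - 288659*1/399723 = -92613*(-273/512) - 288659/399723 = 25283349/512 - 288659/399723 = 10106188318919/204658176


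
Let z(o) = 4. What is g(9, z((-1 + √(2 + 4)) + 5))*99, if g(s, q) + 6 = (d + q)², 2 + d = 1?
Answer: 297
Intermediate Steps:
d = -1 (d = -2 + 1 = -1)
g(s, q) = -6 + (-1 + q)²
g(9, z((-1 + √(2 + 4)) + 5))*99 = (-6 + (-1 + 4)²)*99 = (-6 + 3²)*99 = (-6 + 9)*99 = 3*99 = 297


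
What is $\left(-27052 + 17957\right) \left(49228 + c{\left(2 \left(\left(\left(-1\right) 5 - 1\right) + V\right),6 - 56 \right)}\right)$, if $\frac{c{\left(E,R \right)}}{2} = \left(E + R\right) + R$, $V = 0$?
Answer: $-445691380$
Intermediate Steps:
$c{\left(E,R \right)} = 2 E + 4 R$ ($c{\left(E,R \right)} = 2 \left(\left(E + R\right) + R\right) = 2 \left(E + 2 R\right) = 2 E + 4 R$)
$\left(-27052 + 17957\right) \left(49228 + c{\left(2 \left(\left(\left(-1\right) 5 - 1\right) + V\right),6 - 56 \right)}\right) = \left(-27052 + 17957\right) \left(49228 + \left(2 \cdot 2 \left(\left(\left(-1\right) 5 - 1\right) + 0\right) + 4 \left(6 - 56\right)\right)\right) = - 9095 \left(49228 + \left(2 \cdot 2 \left(\left(-5 - 1\right) + 0\right) + 4 \left(6 - 56\right)\right)\right) = - 9095 \left(49228 + \left(2 \cdot 2 \left(-6 + 0\right) + 4 \left(-50\right)\right)\right) = - 9095 \left(49228 - \left(200 - 2 \cdot 2 \left(-6\right)\right)\right) = - 9095 \left(49228 + \left(2 \left(-12\right) - 200\right)\right) = - 9095 \left(49228 - 224\right) = \left(-9095\right) 49004 = -445691380$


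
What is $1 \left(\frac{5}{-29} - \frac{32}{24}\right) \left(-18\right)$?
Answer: $\frac{786}{29} \approx 27.103$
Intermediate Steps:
$1 \left(\frac{5}{-29} - \frac{32}{24}\right) \left(-18\right) = 1 \left(5 \left(- \frac{1}{29}\right) - \frac{4}{3}\right) \left(-18\right) = 1 \left(- \frac{5}{29} - \frac{4}{3}\right) \left(-18\right) = 1 \left(- \frac{131}{87}\right) \left(-18\right) = \left(- \frac{131}{87}\right) \left(-18\right) = \frac{786}{29}$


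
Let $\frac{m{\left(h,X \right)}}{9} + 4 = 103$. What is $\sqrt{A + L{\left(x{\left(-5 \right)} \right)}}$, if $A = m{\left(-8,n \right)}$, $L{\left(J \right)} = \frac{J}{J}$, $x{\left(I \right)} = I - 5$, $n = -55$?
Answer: $2 \sqrt{223} \approx 29.866$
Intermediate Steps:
$m{\left(h,X \right)} = 891$ ($m{\left(h,X \right)} = -36 + 9 \cdot 103 = -36 + 927 = 891$)
$x{\left(I \right)} = -5 + I$ ($x{\left(I \right)} = I - 5 = -5 + I$)
$L{\left(J \right)} = 1$
$A = 891$
$\sqrt{A + L{\left(x{\left(-5 \right)} \right)}} = \sqrt{891 + 1} = \sqrt{892} = 2 \sqrt{223}$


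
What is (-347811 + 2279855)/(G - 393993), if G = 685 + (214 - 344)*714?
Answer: -483011/121532 ≈ -3.9744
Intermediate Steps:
G = -92135 (G = 685 - 130*714 = 685 - 92820 = -92135)
(-347811 + 2279855)/(G - 393993) = (-347811 + 2279855)/(-92135 - 393993) = 1932044/(-486128) = 1932044*(-1/486128) = -483011/121532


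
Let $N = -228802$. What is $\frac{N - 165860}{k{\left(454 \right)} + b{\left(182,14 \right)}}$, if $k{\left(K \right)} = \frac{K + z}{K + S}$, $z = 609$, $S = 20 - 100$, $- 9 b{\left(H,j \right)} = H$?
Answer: $\frac{1328432292}{58501} \approx 22708.0$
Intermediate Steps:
$b{\left(H,j \right)} = - \frac{H}{9}$
$S = -80$
$k{\left(K \right)} = \frac{609 + K}{-80 + K}$ ($k{\left(K \right)} = \frac{K + 609}{K - 80} = \frac{609 + K}{-80 + K}$)
$\frac{N - 165860}{k{\left(454 \right)} + b{\left(182,14 \right)}} = \frac{-228802 - 165860}{\frac{609 + 454}{-80 + 454} - \frac{182}{9}} = - \frac{394662}{\frac{1}{374} \cdot 1063 - \frac{182}{9}} = - \frac{394662}{\frac{1063}{374} - \frac{182}{9}} = - \frac{394662}{- \frac{58501}{3366}} = \left(-394662\right) \left(- \frac{3366}{58501}\right) = \frac{1328432292}{58501}$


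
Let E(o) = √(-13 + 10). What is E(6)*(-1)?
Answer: -I*√3 ≈ -1.732*I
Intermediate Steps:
E(o) = I*√3 (E(o) = √(-3) = I*√3)
E(6)*(-1) = (I*√3)*(-1) = -I*√3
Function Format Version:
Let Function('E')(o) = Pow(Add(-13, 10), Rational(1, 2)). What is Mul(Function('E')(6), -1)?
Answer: Mul(-1, I, Pow(3, Rational(1, 2))) ≈ Mul(-1.7320, I)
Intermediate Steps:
Function('E')(o) = Mul(I, Pow(3, Rational(1, 2))) (Function('E')(o) = Pow(-3, Rational(1, 2)) = Mul(I, Pow(3, Rational(1, 2))))
Mul(Function('E')(6), -1) = Mul(Mul(I, Pow(3, Rational(1, 2))), -1) = Mul(-1, I, Pow(3, Rational(1, 2)))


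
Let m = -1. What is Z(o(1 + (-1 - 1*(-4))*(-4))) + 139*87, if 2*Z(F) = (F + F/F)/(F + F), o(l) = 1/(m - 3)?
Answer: 48369/4 ≈ 12092.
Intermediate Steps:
o(l) = -¼ (o(l) = 1/(-1 - 3) = 1/(-4) = -¼)
Z(F) = (1 + F)/(4*F) (Z(F) = ((F + F/F)/(F + F))/2 = ((F + 1)/((2*F)))/2 = ((1 + F)*(1/(2*F)))/2 = ((1 + F)/(2*F))/2 = (1 + F)/(4*F))
Z(o(1 + (-1 - 1*(-4))*(-4))) + 139*87 = (1 - ¼)/(4*(-¼)) + 139*87 = (¼)*(-4)*(¾) + 12093 = -¾ + 12093 = 48369/4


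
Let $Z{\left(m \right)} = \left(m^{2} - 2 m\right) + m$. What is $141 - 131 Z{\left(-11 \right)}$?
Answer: $-17151$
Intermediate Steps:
$Z{\left(m \right)} = m^{2} - m$
$141 - 131 Z{\left(-11 \right)} = 141 - 131 \left(- 11 \left(-1 - 11\right)\right) = 141 - 131 \left(\left(-11\right) \left(-12\right)\right) = 141 - 17292 = -17151$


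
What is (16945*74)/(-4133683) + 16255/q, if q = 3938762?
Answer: -4871738817495/16281593520446 ≈ -0.29922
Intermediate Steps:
(16945*74)/(-4133683) + 16255/q = (16945*74)/(-4133683) + 16255/3938762 = 1253930*(-1/4133683) + 16255*(1/3938762) = -1253930/4133683 + 16255/3938762 = -4871738817495/16281593520446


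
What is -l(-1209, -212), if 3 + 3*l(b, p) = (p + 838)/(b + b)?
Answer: 3940/3627 ≈ 1.0863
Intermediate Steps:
l(b, p) = -1 + (838 + p)/(6*b) (l(b, p) = -1 + ((p + 838)/(b + b))/3 = -1 + ((838 + p)/((2*b)))/3 = -1 + ((838 + p)*(1/(2*b)))/3 = -1 + ((838 + p)/(2*b))/3 = -1 + (838 + p)/(6*b))
-l(-1209, -212) = -(838 - 212 - 6*(-1209))/(6*(-1209)) = -(-1)*(838 - 212 + 7254)/(6*1209) = -(-1)*7880/(6*1209) = -1*(-3940/3627) = 3940/3627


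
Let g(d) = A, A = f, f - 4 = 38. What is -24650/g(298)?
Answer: -12325/21 ≈ -586.90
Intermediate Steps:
f = 42 (f = 4 + 38 = 42)
A = 42
g(d) = 42
-24650/g(298) = -24650/42 = -24650*1/42 = -12325/21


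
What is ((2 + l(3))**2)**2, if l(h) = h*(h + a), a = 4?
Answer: 279841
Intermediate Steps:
l(h) = h*(4 + h) (l(h) = h*(h + 4) = h*(4 + h))
((2 + l(3))**2)**2 = ((2 + 3*(4 + 3))**2)**2 = ((2 + 3*7)**2)**2 = ((2 + 21)**2)**2 = (23**2)**2 = 529**2 = 279841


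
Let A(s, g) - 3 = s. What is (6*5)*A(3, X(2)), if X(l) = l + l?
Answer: 180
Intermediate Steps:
X(l) = 2*l
A(s, g) = 3 + s
(6*5)*A(3, X(2)) = (6*5)*(3 + 3) = 30*6 = 180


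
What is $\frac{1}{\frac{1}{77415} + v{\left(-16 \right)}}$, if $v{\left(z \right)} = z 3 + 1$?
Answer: $- \frac{77415}{3638504} \approx -0.021277$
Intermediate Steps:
$v{\left(z \right)} = 1 + 3 z$ ($v{\left(z \right)} = 3 z + 1 = 1 + 3 z$)
$\frac{1}{\frac{1}{77415} + v{\left(-16 \right)}} = \frac{1}{\frac{1}{77415} + \left(1 + 3 \left(-16\right)\right)} = \frac{1}{\frac{1}{77415} + \left(1 - 48\right)} = \frac{1}{\frac{1}{77415} - 47} = \frac{1}{- \frac{3638504}{77415}} = - \frac{77415}{3638504}$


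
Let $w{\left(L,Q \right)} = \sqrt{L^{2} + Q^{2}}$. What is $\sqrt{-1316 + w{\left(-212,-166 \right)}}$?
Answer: $\sqrt{-1316 + 50 \sqrt{29}} \approx 32.353 i$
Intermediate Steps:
$\sqrt{-1316 + w{\left(-212,-166 \right)}} = \sqrt{-1316 + \sqrt{\left(-212\right)^{2} + \left(-166\right)^{2}}} = \sqrt{-1316 + \sqrt{44944 + 27556}} = \sqrt{-1316 + \sqrt{72500}} = \sqrt{-1316 + 50 \sqrt{29}}$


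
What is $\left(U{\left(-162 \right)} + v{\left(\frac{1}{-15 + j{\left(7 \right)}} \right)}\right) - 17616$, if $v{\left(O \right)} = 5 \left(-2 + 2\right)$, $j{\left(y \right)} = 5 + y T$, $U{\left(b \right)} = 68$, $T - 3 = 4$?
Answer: $-17548$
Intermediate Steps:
$T = 7$ ($T = 3 + 4 = 7$)
$j{\left(y \right)} = 5 + 7 y$ ($j{\left(y \right)} = 5 + y 7 = 5 + 7 y$)
$v{\left(O \right)} = 0$ ($v{\left(O \right)} = 5 \cdot 0 = 0$)
$\left(U{\left(-162 \right)} + v{\left(\frac{1}{-15 + j{\left(7 \right)}} \right)}\right) - 17616 = \left(68 + 0\right) - 17616 = 68 - 17616 = -17548$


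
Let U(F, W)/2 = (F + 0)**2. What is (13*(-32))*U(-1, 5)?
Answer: -832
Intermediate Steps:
U(F, W) = 2*F**2 (U(F, W) = 2*(F + 0)**2 = 2*F**2)
(13*(-32))*U(-1, 5) = (13*(-32))*(2*(-1)**2) = -832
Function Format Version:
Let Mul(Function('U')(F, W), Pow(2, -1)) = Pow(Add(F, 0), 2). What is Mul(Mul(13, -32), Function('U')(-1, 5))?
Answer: -832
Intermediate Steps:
Function('U')(F, W) = Mul(2, Pow(F, 2)) (Function('U')(F, W) = Mul(2, Pow(Add(F, 0), 2)) = Mul(2, Pow(F, 2)))
Mul(Mul(13, -32), Function('U')(-1, 5)) = Mul(Mul(13, -32), Mul(2, Pow(-1, 2))) = Mul(-416, Mul(2, 1)) = Mul(-416, 2) = -832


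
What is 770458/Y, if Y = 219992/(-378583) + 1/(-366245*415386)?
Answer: -44374516792125319207980/33468052961414023 ≈ -1.3259e+6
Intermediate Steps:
Y = -33468052961414023/57594984791027310 (Y = 219992*(-1/378583) - 1/366245*1/415386 = -219992/378583 - 1/152133045570 = -33468052961414023/57594984791027310 ≈ -0.58109)
770458/Y = 770458/(-33468052961414023/57594984791027310) = 770458*(-57594984791027310/33468052961414023) = -44374516792125319207980/33468052961414023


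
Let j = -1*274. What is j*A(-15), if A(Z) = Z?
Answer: 4110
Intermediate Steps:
j = -274
j*A(-15) = -274*(-15) = 4110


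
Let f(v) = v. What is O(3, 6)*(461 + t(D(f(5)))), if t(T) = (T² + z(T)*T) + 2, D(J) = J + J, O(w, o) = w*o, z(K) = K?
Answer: 11934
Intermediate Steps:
O(w, o) = o*w
D(J) = 2*J
t(T) = 2 + 2*T² (t(T) = (T² + T*T) + 2 = (T² + T²) + 2 = 2*T² + 2 = 2 + 2*T²)
O(3, 6)*(461 + t(D(f(5)))) = (6*3)*(461 + (2 + 2*(2*5)²)) = 18*(461 + (2 + 2*10²)) = 18*(461 + (2 + 2*100)) = 18*(461 + (2 + 200)) = 18*(461 + 202) = 18*663 = 11934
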